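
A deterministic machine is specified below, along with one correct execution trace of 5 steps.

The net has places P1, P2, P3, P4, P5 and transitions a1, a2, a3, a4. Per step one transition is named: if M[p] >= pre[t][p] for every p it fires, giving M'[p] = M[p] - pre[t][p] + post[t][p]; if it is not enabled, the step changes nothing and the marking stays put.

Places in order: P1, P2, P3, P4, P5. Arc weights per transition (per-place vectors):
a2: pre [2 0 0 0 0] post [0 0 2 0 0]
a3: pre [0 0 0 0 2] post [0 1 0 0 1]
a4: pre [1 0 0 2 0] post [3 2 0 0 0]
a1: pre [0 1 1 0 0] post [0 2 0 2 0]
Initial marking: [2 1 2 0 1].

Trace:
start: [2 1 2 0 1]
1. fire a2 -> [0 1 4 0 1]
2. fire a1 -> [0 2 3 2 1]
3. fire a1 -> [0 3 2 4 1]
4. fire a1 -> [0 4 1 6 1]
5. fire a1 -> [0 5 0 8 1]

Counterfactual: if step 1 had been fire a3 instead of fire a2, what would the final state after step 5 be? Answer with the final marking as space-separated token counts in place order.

2 3 0 4 1

(re-executing from step 1 with the substitution; state before step 1: [2 1 2 0 1])
1. fire a3 -> [2 1 2 0 1]
2. fire a1 -> [2 2 1 2 1]
3. fire a1 -> [2 3 0 4 1]
4. fire a1 -> [2 3 0 4 1]
5. fire a1 -> [2 3 0 4 1]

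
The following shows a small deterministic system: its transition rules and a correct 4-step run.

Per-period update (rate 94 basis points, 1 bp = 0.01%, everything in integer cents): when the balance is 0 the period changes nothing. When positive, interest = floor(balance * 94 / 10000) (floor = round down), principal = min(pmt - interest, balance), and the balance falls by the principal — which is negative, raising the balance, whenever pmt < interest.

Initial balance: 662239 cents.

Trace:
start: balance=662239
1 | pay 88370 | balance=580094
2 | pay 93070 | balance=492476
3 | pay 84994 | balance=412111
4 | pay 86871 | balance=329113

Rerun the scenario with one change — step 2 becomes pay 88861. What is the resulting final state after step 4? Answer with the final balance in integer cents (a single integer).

333401

(re-executing from step 2 with the substitution; state before step 2: balance=580094)
2 | pay 88861 | balance=496685
3 | pay 84994 | balance=416359
4 | pay 86871 | balance=333401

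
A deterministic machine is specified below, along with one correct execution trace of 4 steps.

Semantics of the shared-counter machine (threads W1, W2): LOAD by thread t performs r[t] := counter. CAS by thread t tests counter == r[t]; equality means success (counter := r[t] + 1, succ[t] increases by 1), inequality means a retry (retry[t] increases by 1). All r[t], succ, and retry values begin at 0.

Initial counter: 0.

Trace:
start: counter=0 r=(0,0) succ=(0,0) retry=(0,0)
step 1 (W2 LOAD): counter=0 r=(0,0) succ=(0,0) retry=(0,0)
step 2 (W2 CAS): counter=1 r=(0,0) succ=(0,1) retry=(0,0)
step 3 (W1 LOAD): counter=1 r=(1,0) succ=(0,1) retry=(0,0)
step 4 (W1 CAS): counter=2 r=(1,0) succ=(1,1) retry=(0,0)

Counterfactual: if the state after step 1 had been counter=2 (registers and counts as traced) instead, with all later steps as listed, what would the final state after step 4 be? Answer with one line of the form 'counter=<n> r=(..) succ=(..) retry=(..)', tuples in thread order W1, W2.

counter=3 r=(2,0) succ=(1,0) retry=(0,1)

state after step 1 := counter=2 r=(0,0) succ=(0,0) retry=(0,0)
step 2 (W2 CAS): counter=2 r=(0,0) succ=(0,0) retry=(0,1)
step 3 (W1 LOAD): counter=2 r=(2,0) succ=(0,0) retry=(0,1)
step 4 (W1 CAS): counter=3 r=(2,0) succ=(1,0) retry=(0,1)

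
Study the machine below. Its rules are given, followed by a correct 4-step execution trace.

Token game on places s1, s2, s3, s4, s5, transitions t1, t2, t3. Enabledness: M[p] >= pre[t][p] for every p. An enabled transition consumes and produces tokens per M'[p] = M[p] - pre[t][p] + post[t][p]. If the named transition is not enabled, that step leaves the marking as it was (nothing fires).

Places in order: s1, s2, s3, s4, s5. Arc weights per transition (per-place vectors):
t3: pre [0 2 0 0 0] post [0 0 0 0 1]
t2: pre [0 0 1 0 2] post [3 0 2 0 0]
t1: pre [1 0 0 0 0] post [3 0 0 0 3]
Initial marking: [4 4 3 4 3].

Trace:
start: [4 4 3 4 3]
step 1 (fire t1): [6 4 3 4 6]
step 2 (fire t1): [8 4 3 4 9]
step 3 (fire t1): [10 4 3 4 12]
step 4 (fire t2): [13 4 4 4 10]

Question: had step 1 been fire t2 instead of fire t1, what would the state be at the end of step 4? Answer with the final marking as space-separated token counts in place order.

14 4 5 4 5

(re-executing from step 1 with the substitution; state before step 1: [4 4 3 4 3])
step 1 (fire t2): [7 4 4 4 1]
step 2 (fire t1): [9 4 4 4 4]
step 3 (fire t1): [11 4 4 4 7]
step 4 (fire t2): [14 4 5 4 5]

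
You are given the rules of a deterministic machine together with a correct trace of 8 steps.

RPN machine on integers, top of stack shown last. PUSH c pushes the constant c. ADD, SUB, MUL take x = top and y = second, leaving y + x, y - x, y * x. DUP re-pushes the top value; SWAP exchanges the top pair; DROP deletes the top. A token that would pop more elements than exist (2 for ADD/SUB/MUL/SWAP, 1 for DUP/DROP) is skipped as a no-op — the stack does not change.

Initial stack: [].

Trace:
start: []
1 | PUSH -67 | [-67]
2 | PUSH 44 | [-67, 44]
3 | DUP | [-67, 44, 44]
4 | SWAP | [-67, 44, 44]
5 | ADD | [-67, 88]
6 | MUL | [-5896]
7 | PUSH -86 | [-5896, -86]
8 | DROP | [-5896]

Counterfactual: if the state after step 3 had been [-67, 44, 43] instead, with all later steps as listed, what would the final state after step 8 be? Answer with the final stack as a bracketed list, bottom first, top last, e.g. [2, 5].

state after step 3 := [-67, 44, 43]
4 | SWAP | [-67, 43, 44]
5 | ADD | [-67, 87]
6 | MUL | [-5829]
7 | PUSH -86 | [-5829, -86]
8 | DROP | [-5829]

[-5829]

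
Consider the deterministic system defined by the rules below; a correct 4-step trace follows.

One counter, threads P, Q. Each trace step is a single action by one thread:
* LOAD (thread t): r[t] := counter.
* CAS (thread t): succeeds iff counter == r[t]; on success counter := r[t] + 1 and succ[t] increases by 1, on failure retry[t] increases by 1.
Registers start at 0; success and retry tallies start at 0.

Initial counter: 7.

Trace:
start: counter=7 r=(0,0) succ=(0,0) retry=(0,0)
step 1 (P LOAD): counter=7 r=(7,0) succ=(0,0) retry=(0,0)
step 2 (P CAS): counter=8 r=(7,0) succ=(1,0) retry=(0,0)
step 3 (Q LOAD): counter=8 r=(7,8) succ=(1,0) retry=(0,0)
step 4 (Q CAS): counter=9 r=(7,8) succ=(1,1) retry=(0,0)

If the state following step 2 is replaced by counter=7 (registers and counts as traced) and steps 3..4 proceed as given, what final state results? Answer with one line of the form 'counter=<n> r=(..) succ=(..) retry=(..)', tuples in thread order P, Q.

counter=8 r=(7,7) succ=(1,1) retry=(0,0)

state after step 2 := counter=7 r=(7,0) succ=(1,0) retry=(0,0)
step 3 (Q LOAD): counter=7 r=(7,7) succ=(1,0) retry=(0,0)
step 4 (Q CAS): counter=8 r=(7,7) succ=(1,1) retry=(0,0)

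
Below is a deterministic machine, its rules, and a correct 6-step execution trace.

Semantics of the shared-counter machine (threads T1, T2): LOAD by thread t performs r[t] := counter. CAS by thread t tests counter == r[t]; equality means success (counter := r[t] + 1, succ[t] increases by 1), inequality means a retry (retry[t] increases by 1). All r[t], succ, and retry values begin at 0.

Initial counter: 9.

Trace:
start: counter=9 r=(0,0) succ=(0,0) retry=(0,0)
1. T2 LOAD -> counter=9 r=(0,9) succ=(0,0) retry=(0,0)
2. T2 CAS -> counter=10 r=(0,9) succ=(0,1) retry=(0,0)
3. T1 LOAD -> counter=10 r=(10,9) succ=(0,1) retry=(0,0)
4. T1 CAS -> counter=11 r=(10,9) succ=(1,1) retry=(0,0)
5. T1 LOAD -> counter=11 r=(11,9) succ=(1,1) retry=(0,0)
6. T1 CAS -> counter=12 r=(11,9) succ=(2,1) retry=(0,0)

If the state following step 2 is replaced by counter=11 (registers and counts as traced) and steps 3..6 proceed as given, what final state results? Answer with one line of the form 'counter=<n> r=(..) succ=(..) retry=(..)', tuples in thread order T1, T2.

state after step 2 := counter=11 r=(0,9) succ=(0,1) retry=(0,0)
3. T1 LOAD -> counter=11 r=(11,9) succ=(0,1) retry=(0,0)
4. T1 CAS -> counter=12 r=(11,9) succ=(1,1) retry=(0,0)
5. T1 LOAD -> counter=12 r=(12,9) succ=(1,1) retry=(0,0)
6. T1 CAS -> counter=13 r=(12,9) succ=(2,1) retry=(0,0)

counter=13 r=(12,9) succ=(2,1) retry=(0,0)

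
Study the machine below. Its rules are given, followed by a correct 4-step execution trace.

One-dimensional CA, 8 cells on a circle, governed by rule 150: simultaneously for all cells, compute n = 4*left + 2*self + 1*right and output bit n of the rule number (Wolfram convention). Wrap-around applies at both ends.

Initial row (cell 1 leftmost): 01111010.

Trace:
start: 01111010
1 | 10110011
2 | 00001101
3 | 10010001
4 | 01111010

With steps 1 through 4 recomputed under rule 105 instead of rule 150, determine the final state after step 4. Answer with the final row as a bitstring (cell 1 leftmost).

(re-executing steps 1..4 under rule 105; state before step 1: 01111010)
1 | 01001100
2 | 00001101
3 | 01101110
4 | 01111010

01111010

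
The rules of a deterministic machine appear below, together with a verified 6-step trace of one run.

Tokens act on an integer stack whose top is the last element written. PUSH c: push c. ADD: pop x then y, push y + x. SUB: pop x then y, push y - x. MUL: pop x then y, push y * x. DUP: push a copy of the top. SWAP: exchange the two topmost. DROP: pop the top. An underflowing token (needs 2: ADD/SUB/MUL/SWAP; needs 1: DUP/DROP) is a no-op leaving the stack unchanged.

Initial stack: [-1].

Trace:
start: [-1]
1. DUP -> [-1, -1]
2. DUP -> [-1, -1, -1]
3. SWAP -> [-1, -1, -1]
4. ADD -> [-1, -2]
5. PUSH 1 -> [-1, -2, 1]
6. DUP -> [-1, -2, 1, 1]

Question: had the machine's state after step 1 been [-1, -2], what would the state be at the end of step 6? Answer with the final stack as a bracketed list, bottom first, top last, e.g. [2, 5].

state after step 1 := [-1, -2]
2. DUP -> [-1, -2, -2]
3. SWAP -> [-1, -2, -2]
4. ADD -> [-1, -4]
5. PUSH 1 -> [-1, -4, 1]
6. DUP -> [-1, -4, 1, 1]

[-1, -4, 1, 1]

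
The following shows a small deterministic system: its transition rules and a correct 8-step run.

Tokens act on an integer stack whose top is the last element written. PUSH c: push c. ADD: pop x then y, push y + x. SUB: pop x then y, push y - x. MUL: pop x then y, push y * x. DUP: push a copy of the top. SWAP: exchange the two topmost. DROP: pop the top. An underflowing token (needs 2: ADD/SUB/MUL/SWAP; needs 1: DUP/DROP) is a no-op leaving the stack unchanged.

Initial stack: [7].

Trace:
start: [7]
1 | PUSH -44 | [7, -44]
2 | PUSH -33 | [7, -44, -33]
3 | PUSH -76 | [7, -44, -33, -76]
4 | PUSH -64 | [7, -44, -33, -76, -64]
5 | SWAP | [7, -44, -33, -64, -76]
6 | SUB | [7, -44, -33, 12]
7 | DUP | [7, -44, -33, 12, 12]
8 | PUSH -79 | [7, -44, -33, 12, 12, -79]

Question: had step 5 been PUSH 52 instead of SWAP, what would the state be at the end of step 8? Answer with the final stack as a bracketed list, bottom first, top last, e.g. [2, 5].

[7, -44, -33, -76, -116, -116, -79]

(re-executing from step 5 with the substitution; state before step 5: [7, -44, -33, -76, -64])
5 | PUSH 52 | [7, -44, -33, -76, -64, 52]
6 | SUB | [7, -44, -33, -76, -116]
7 | DUP | [7, -44, -33, -76, -116, -116]
8 | PUSH -79 | [7, -44, -33, -76, -116, -116, -79]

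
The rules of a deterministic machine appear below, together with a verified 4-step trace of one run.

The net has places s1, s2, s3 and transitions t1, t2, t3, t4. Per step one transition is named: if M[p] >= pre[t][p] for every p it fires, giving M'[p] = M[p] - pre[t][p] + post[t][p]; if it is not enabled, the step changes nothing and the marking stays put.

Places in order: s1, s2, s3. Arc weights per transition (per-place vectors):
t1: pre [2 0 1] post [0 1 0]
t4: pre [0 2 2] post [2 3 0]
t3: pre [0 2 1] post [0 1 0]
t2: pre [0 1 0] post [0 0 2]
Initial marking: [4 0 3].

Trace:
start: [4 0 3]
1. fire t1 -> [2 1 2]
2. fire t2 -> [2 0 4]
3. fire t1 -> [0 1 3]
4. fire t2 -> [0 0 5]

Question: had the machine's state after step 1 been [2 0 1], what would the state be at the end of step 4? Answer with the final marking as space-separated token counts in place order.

state after step 1 := [2 0 1]
2. fire t2 -> [2 0 1]
3. fire t1 -> [0 1 0]
4. fire t2 -> [0 0 2]

0 0 2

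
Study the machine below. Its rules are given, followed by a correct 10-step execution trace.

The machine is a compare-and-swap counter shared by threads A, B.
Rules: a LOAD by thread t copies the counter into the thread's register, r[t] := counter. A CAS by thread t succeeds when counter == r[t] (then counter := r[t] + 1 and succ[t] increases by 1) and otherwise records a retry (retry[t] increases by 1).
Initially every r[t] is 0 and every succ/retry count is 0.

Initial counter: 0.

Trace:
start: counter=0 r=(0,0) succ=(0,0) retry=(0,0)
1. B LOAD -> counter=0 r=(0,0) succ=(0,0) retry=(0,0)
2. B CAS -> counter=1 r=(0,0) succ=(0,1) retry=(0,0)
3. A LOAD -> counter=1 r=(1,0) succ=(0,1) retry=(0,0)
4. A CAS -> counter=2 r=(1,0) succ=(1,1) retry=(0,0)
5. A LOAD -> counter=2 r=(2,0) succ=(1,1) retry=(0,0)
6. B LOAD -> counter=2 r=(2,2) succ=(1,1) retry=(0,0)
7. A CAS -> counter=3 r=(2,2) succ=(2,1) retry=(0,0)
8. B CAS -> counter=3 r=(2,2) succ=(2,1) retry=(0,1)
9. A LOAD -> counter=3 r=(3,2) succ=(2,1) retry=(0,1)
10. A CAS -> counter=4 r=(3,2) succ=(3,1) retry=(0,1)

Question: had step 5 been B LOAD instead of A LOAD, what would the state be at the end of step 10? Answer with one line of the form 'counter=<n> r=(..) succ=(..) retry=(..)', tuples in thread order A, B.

counter=4 r=(3,2) succ=(2,2) retry=(1,0)

(re-executing from step 5 with the substitution; state before step 5: counter=2 r=(1,0) succ=(1,1) retry=(0,0))
5. B LOAD -> counter=2 r=(1,2) succ=(1,1) retry=(0,0)
6. B LOAD -> counter=2 r=(1,2) succ=(1,1) retry=(0,0)
7. A CAS -> counter=2 r=(1,2) succ=(1,1) retry=(1,0)
8. B CAS -> counter=3 r=(1,2) succ=(1,2) retry=(1,0)
9. A LOAD -> counter=3 r=(3,2) succ=(1,2) retry=(1,0)
10. A CAS -> counter=4 r=(3,2) succ=(2,2) retry=(1,0)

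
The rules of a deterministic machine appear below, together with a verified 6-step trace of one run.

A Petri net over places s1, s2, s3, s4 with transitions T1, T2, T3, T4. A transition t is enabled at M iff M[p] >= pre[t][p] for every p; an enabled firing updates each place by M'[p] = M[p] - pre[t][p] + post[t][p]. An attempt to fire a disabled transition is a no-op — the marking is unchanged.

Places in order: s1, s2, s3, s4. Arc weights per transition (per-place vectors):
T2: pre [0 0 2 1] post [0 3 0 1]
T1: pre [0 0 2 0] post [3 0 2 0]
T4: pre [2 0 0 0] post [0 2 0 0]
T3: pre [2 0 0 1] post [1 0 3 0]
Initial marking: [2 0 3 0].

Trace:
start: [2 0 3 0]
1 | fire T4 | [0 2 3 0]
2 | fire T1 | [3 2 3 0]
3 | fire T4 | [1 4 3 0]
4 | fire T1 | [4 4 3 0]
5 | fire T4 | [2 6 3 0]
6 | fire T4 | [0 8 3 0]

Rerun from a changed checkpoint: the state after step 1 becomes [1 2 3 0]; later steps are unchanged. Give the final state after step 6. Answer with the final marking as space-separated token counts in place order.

1 8 3 0

state after step 1 := [1 2 3 0]
2 | fire T1 | [4 2 3 0]
3 | fire T4 | [2 4 3 0]
4 | fire T1 | [5 4 3 0]
5 | fire T4 | [3 6 3 0]
6 | fire T4 | [1 8 3 0]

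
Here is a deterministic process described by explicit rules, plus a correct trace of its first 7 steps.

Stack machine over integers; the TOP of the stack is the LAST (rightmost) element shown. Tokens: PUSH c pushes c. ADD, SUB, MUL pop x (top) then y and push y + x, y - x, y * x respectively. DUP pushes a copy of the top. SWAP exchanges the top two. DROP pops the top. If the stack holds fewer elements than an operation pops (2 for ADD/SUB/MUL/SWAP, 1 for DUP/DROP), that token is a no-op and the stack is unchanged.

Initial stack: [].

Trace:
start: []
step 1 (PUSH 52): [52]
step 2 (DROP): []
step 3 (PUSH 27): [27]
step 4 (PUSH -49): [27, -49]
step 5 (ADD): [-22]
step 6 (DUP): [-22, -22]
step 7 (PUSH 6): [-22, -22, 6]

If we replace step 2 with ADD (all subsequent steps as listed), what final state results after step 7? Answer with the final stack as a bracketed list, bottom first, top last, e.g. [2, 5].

[52, -22, -22, 6]

(re-executing from step 2 with the substitution; state before step 2: [52])
step 2 (ADD): [52]
step 3 (PUSH 27): [52, 27]
step 4 (PUSH -49): [52, 27, -49]
step 5 (ADD): [52, -22]
step 6 (DUP): [52, -22, -22]
step 7 (PUSH 6): [52, -22, -22, 6]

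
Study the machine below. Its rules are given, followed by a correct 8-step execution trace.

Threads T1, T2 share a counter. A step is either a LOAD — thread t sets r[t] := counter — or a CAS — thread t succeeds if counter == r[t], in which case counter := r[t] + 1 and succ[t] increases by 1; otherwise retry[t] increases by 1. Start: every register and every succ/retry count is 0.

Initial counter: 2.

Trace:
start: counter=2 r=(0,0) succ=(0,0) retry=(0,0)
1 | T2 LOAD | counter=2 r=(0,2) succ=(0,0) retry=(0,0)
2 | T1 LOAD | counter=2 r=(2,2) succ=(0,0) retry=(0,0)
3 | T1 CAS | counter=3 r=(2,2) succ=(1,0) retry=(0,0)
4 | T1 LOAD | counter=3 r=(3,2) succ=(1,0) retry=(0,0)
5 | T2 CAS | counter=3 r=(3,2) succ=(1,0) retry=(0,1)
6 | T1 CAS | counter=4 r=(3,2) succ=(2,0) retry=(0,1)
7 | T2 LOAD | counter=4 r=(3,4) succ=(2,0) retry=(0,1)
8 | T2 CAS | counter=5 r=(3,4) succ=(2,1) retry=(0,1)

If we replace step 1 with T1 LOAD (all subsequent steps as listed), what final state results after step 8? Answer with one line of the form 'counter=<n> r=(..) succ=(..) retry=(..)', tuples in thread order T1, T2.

(re-executing from step 1 with the substitution; state before step 1: counter=2 r=(0,0) succ=(0,0) retry=(0,0))
1 | T1 LOAD | counter=2 r=(2,0) succ=(0,0) retry=(0,0)
2 | T1 LOAD | counter=2 r=(2,0) succ=(0,0) retry=(0,0)
3 | T1 CAS | counter=3 r=(2,0) succ=(1,0) retry=(0,0)
4 | T1 LOAD | counter=3 r=(3,0) succ=(1,0) retry=(0,0)
5 | T2 CAS | counter=3 r=(3,0) succ=(1,0) retry=(0,1)
6 | T1 CAS | counter=4 r=(3,0) succ=(2,0) retry=(0,1)
7 | T2 LOAD | counter=4 r=(3,4) succ=(2,0) retry=(0,1)
8 | T2 CAS | counter=5 r=(3,4) succ=(2,1) retry=(0,1)

counter=5 r=(3,4) succ=(2,1) retry=(0,1)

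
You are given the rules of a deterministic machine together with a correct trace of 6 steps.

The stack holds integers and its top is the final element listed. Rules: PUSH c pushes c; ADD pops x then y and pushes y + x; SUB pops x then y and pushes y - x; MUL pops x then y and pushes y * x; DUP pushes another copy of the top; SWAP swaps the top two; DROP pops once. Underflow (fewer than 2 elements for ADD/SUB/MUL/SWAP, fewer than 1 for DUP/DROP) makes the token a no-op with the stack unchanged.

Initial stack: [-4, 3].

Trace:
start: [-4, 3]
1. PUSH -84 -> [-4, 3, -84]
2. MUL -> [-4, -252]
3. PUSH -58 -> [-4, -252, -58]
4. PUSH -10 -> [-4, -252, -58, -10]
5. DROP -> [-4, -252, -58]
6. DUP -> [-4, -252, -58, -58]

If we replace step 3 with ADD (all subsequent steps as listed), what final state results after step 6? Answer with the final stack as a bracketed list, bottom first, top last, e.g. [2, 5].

[-256, -256]

(re-executing from step 3 with the substitution; state before step 3: [-4, -252])
3. ADD -> [-256]
4. PUSH -10 -> [-256, -10]
5. DROP -> [-256]
6. DUP -> [-256, -256]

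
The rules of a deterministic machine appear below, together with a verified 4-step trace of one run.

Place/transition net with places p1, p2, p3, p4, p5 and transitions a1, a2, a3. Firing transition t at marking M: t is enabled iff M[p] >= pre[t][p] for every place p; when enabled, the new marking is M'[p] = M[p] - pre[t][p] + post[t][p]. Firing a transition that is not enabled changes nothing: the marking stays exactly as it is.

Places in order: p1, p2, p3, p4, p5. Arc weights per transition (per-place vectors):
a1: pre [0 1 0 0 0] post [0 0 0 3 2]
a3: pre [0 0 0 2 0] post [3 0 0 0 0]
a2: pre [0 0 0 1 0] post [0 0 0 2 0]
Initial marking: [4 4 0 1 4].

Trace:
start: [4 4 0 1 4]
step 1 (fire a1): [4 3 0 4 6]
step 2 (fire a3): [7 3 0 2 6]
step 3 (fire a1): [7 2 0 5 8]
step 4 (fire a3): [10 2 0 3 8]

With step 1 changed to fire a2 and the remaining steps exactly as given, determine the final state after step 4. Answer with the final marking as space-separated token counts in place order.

10 3 0 1 6

(re-executing from step 1 with the substitution; state before step 1: [4 4 0 1 4])
step 1 (fire a2): [4 4 0 2 4]
step 2 (fire a3): [7 4 0 0 4]
step 3 (fire a1): [7 3 0 3 6]
step 4 (fire a3): [10 3 0 1 6]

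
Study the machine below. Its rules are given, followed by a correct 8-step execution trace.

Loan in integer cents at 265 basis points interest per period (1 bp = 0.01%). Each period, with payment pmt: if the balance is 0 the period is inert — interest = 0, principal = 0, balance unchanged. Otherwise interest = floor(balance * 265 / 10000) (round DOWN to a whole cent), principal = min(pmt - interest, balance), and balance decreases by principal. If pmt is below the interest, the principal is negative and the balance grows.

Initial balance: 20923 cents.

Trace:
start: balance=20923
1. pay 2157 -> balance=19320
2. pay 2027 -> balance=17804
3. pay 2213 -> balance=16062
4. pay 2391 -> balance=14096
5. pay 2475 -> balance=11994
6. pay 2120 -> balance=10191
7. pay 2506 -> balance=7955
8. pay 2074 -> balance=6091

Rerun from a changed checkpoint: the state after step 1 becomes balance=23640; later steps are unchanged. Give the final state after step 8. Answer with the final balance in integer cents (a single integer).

11280

state after step 1 := balance=23640
2. pay 2027 -> balance=22239
3. pay 2213 -> balance=20615
4. pay 2391 -> balance=18770
5. pay 2475 -> balance=16792
6. pay 2120 -> balance=15116
7. pay 2506 -> balance=13010
8. pay 2074 -> balance=11280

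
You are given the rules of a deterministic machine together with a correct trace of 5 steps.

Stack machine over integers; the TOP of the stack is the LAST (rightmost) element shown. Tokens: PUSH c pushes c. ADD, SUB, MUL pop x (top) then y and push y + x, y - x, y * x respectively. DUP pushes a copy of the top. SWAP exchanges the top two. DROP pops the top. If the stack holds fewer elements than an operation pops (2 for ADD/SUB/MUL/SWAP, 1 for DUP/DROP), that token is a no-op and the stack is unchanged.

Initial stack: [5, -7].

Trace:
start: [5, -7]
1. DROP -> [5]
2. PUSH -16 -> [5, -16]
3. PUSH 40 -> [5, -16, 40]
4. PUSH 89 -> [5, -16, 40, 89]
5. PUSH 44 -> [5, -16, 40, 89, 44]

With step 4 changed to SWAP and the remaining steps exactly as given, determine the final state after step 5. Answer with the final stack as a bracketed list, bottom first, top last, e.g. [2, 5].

(re-executing from step 4 with the substitution; state before step 4: [5, -16, 40])
4. SWAP -> [5, 40, -16]
5. PUSH 44 -> [5, 40, -16, 44]

[5, 40, -16, 44]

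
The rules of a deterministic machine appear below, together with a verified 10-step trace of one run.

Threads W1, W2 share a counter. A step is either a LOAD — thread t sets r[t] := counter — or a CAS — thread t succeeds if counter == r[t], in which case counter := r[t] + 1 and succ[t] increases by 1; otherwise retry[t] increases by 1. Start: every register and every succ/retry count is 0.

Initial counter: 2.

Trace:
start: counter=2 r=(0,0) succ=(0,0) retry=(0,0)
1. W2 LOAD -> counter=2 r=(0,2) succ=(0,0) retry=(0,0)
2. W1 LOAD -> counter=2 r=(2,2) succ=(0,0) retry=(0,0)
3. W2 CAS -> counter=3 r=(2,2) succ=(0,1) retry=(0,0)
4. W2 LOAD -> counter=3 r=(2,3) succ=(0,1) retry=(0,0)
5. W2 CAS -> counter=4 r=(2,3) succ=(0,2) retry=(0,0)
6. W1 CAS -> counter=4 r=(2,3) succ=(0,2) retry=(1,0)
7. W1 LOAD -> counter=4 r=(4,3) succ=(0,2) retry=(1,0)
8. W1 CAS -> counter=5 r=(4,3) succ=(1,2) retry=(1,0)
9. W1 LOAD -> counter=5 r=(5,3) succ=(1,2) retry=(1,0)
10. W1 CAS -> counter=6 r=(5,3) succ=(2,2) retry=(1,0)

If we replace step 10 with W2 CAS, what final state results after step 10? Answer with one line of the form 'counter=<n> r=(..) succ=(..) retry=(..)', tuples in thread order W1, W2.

counter=5 r=(5,3) succ=(1,2) retry=(1,1)

(re-executing from step 10 with the substitution; state before step 10: counter=5 r=(5,3) succ=(1,2) retry=(1,0))
10. W2 CAS -> counter=5 r=(5,3) succ=(1,2) retry=(1,1)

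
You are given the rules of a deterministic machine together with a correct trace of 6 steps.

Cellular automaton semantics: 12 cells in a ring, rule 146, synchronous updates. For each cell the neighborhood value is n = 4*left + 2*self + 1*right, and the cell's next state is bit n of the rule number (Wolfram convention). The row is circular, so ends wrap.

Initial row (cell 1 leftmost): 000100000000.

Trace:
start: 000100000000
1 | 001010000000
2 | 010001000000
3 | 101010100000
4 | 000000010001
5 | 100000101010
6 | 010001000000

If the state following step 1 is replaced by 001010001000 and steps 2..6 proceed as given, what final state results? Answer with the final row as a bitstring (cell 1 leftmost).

000100000001

state after step 1 := 001010001000
2 | 010001010100
3 | 101010000010
4 | 000001000100
5 | 000010101010
6 | 000100000001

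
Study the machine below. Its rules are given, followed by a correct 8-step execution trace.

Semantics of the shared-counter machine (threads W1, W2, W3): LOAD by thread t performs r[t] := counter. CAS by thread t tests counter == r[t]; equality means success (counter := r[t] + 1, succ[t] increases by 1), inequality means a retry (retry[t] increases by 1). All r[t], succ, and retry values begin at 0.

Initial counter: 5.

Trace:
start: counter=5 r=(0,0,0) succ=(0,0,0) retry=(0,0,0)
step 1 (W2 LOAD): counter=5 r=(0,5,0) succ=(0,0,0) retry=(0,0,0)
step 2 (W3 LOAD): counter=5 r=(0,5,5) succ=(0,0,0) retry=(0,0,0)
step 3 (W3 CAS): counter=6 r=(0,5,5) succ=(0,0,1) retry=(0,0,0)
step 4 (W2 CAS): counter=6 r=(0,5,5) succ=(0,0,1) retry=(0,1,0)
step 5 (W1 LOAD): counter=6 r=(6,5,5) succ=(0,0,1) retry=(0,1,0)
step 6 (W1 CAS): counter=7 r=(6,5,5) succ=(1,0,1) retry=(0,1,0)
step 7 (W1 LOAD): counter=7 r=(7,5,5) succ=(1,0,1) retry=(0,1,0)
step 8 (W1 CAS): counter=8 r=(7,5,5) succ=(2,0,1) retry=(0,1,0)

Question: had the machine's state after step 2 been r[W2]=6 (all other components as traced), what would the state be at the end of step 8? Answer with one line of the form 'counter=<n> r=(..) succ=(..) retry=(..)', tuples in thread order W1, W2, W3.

state after step 2 := counter=5 r=(0,6,5) succ=(0,0,0) retry=(0,0,0)
step 3 (W3 CAS): counter=6 r=(0,6,5) succ=(0,0,1) retry=(0,0,0)
step 4 (W2 CAS): counter=7 r=(0,6,5) succ=(0,1,1) retry=(0,0,0)
step 5 (W1 LOAD): counter=7 r=(7,6,5) succ=(0,1,1) retry=(0,0,0)
step 6 (W1 CAS): counter=8 r=(7,6,5) succ=(1,1,1) retry=(0,0,0)
step 7 (W1 LOAD): counter=8 r=(8,6,5) succ=(1,1,1) retry=(0,0,0)
step 8 (W1 CAS): counter=9 r=(8,6,5) succ=(2,1,1) retry=(0,0,0)

counter=9 r=(8,6,5) succ=(2,1,1) retry=(0,0,0)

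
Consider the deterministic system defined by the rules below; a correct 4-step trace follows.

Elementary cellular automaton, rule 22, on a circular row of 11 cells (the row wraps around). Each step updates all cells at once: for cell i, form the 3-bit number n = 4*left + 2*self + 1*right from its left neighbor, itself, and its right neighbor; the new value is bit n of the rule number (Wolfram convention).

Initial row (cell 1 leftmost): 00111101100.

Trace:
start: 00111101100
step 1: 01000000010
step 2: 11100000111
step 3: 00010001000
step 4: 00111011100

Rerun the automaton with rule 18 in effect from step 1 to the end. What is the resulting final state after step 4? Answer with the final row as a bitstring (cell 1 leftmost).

(re-executing steps 1..4 under rule 18; state before step 1: 00111101100)
step 1: 01000000010
step 2: 10100000101
step 3: 00010001000
step 4: 00101010100

00101010100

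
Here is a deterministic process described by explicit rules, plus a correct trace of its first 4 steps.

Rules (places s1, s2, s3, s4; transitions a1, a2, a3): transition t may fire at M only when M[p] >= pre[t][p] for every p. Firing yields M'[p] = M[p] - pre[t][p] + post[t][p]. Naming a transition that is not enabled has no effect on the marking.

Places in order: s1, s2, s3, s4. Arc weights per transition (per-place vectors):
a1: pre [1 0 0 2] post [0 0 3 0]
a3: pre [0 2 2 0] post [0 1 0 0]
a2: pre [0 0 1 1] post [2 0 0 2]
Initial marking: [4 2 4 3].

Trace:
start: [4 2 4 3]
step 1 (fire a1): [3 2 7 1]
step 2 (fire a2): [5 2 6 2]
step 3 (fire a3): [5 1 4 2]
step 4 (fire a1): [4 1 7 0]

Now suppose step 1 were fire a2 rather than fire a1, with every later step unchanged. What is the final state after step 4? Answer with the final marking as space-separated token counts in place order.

7 1 3 3

(re-executing from step 1 with the substitution; state before step 1: [4 2 4 3])
step 1 (fire a2): [6 2 3 4]
step 2 (fire a2): [8 2 2 5]
step 3 (fire a3): [8 1 0 5]
step 4 (fire a1): [7 1 3 3]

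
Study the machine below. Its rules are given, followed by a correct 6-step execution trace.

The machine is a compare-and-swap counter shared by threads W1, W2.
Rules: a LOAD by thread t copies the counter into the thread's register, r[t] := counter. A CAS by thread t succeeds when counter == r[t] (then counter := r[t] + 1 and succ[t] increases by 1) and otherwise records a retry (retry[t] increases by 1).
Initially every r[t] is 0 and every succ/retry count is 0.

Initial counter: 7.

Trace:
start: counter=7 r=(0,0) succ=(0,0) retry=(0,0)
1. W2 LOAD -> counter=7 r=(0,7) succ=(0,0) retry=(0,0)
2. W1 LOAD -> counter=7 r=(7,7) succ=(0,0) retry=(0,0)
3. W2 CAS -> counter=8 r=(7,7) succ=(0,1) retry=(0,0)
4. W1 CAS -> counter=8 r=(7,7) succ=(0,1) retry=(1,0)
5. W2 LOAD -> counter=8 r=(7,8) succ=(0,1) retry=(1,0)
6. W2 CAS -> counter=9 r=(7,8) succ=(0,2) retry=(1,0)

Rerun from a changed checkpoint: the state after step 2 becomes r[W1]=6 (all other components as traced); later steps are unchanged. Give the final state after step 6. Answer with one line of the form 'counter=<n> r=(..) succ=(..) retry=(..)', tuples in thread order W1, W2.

counter=9 r=(6,8) succ=(0,2) retry=(1,0)

state after step 2 := counter=7 r=(6,7) succ=(0,0) retry=(0,0)
3. W2 CAS -> counter=8 r=(6,7) succ=(0,1) retry=(0,0)
4. W1 CAS -> counter=8 r=(6,7) succ=(0,1) retry=(1,0)
5. W2 LOAD -> counter=8 r=(6,8) succ=(0,1) retry=(1,0)
6. W2 CAS -> counter=9 r=(6,8) succ=(0,2) retry=(1,0)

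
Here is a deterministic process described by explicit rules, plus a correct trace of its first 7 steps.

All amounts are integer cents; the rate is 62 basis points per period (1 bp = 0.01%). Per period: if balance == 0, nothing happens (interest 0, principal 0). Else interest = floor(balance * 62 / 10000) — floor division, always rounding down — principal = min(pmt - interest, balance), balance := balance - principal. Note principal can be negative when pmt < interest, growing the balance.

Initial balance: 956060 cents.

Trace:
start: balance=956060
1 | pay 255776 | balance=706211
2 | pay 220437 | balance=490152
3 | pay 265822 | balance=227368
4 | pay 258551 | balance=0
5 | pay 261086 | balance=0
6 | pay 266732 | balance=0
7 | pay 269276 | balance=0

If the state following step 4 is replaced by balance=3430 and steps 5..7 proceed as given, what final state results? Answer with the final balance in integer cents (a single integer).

state after step 4 := balance=3430
5 | pay 261086 | balance=0
6 | pay 266732 | balance=0
7 | pay 269276 | balance=0

0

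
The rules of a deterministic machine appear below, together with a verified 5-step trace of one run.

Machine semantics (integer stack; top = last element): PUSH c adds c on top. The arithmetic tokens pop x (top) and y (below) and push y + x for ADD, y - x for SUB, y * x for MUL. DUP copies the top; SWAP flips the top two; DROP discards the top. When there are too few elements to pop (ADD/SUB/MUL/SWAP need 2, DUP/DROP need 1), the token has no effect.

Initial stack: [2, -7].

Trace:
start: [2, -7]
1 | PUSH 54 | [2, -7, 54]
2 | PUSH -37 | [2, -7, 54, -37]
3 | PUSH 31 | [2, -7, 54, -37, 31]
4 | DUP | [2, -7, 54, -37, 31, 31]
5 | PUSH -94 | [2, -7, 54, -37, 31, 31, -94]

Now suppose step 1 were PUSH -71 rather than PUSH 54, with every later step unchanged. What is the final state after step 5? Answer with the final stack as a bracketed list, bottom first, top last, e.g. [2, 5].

[2, -7, -71, -37, 31, 31, -94]

(re-executing from step 1 with the substitution; state before step 1: [2, -7])
1 | PUSH -71 | [2, -7, -71]
2 | PUSH -37 | [2, -7, -71, -37]
3 | PUSH 31 | [2, -7, -71, -37, 31]
4 | DUP | [2, -7, -71, -37, 31, 31]
5 | PUSH -94 | [2, -7, -71, -37, 31, 31, -94]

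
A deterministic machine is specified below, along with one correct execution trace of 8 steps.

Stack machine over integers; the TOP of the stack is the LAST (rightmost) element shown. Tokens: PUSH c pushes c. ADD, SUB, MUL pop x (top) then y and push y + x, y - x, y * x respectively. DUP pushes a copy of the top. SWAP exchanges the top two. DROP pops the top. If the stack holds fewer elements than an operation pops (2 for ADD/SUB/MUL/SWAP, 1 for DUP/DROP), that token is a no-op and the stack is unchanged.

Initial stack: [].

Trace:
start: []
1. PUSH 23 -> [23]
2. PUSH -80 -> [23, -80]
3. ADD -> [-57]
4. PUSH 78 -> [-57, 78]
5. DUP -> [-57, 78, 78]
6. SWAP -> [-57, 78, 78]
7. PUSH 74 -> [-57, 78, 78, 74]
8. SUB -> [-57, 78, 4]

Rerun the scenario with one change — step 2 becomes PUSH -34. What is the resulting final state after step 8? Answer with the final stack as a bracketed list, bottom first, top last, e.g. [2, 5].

[-11, 78, 4]

(re-executing from step 2 with the substitution; state before step 2: [23])
2. PUSH -34 -> [23, -34]
3. ADD -> [-11]
4. PUSH 78 -> [-11, 78]
5. DUP -> [-11, 78, 78]
6. SWAP -> [-11, 78, 78]
7. PUSH 74 -> [-11, 78, 78, 74]
8. SUB -> [-11, 78, 4]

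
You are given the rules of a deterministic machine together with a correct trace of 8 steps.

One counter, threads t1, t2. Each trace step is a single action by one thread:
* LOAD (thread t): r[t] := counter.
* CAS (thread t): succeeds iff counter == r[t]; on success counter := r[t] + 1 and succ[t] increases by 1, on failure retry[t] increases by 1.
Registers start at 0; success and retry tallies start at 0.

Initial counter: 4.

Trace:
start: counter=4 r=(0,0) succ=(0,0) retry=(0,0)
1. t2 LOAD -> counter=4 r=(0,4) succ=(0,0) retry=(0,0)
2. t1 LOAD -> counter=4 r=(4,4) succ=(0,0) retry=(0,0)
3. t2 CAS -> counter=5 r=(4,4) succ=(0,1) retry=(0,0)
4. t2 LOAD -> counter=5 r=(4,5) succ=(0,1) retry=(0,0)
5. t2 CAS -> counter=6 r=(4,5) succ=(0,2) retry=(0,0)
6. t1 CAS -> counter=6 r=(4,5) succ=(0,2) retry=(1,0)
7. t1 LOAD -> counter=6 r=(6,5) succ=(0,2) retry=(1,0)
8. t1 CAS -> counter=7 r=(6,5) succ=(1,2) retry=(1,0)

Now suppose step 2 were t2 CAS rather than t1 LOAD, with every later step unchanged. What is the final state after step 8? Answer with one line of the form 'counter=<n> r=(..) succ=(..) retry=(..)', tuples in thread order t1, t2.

counter=7 r=(6,5) succ=(1,2) retry=(1,1)

(re-executing from step 2 with the substitution; state before step 2: counter=4 r=(0,4) succ=(0,0) retry=(0,0))
2. t2 CAS -> counter=5 r=(0,4) succ=(0,1) retry=(0,0)
3. t2 CAS -> counter=5 r=(0,4) succ=(0,1) retry=(0,1)
4. t2 LOAD -> counter=5 r=(0,5) succ=(0,1) retry=(0,1)
5. t2 CAS -> counter=6 r=(0,5) succ=(0,2) retry=(0,1)
6. t1 CAS -> counter=6 r=(0,5) succ=(0,2) retry=(1,1)
7. t1 LOAD -> counter=6 r=(6,5) succ=(0,2) retry=(1,1)
8. t1 CAS -> counter=7 r=(6,5) succ=(1,2) retry=(1,1)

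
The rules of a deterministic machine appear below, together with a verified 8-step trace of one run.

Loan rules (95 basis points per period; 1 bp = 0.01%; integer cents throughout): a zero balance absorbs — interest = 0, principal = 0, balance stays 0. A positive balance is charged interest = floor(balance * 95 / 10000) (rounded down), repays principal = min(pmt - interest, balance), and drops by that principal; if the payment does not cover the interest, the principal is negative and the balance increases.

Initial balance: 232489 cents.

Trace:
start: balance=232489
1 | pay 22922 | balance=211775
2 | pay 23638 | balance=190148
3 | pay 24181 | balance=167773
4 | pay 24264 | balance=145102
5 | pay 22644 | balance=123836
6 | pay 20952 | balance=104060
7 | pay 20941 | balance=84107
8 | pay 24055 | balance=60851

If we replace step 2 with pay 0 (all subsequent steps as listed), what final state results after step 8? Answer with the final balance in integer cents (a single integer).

(re-executing from step 2 with the substitution; state before step 2: balance=211775)
2 | pay 0 | balance=213786
3 | pay 24181 | balance=191635
4 | pay 24264 | balance=169191
5 | pay 22644 | balance=148154
6 | pay 20952 | balance=128609
7 | pay 20941 | balance=108889
8 | pay 24055 | balance=85868

85868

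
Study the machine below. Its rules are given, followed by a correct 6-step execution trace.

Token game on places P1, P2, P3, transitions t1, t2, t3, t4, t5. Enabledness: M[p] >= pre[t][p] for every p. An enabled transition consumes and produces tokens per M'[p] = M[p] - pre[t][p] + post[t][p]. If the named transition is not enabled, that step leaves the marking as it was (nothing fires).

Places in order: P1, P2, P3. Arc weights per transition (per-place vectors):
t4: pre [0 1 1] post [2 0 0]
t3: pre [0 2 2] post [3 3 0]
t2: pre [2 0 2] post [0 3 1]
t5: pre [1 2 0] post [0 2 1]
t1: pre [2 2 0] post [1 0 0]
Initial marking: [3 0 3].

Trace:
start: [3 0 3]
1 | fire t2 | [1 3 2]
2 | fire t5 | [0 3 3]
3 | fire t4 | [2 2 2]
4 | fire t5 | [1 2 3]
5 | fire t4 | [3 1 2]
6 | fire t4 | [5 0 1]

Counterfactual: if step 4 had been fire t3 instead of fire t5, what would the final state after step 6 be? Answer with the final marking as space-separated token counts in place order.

(re-executing from step 4 with the substitution; state before step 4: [2 2 2])
4 | fire t3 | [5 3 0]
5 | fire t4 | [5 3 0]
6 | fire t4 | [5 3 0]

5 3 0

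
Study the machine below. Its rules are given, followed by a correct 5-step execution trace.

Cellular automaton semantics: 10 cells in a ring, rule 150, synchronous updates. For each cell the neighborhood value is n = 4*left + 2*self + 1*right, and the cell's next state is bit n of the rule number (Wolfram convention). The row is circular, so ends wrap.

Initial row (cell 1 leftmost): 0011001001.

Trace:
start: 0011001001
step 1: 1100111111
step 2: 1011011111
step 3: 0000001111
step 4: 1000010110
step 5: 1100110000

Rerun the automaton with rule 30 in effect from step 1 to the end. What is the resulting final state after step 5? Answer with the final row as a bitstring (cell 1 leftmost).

(re-executing steps 1..5 under rule 30; state before step 1: 0011001001)
step 1: 1110111111
step 2: 0000100000
step 3: 0001110000
step 4: 0011001000
step 5: 0110111100

0110111100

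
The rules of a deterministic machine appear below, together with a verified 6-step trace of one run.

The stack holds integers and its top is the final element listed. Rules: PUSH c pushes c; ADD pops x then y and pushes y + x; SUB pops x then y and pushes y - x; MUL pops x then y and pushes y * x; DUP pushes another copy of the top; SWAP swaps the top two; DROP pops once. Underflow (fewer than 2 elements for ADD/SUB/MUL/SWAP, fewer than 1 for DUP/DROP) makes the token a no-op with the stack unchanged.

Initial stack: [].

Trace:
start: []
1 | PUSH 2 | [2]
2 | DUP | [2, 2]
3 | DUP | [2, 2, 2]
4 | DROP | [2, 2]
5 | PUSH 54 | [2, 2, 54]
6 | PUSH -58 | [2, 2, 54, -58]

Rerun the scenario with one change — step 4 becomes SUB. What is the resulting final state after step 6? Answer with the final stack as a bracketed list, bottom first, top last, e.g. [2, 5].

(re-executing from step 4 with the substitution; state before step 4: [2, 2, 2])
4 | SUB | [2, 0]
5 | PUSH 54 | [2, 0, 54]
6 | PUSH -58 | [2, 0, 54, -58]

[2, 0, 54, -58]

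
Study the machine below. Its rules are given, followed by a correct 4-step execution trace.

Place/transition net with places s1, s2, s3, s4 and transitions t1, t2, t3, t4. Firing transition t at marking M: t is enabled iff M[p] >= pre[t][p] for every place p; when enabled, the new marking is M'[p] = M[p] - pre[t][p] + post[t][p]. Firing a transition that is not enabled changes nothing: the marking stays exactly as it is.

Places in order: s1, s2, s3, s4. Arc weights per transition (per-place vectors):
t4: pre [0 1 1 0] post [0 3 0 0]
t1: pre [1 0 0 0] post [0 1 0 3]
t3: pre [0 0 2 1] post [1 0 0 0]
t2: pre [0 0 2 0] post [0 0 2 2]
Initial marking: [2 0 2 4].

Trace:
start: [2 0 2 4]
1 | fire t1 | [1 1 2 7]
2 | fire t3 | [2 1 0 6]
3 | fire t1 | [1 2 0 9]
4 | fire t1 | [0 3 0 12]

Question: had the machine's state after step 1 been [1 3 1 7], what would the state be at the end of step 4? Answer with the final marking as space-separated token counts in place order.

0 4 1 10

state after step 1 := [1 3 1 7]
2 | fire t3 | [1 3 1 7]
3 | fire t1 | [0 4 1 10]
4 | fire t1 | [0 4 1 10]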